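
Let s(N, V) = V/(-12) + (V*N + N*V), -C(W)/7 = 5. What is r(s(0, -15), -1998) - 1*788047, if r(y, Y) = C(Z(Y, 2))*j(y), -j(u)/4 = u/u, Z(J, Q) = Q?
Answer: -787907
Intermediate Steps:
j(u) = -4 (j(u) = -4*u/u = -4*1 = -4)
C(W) = -35 (C(W) = -7*5 = -35)
s(N, V) = -V/12 + 2*N*V (s(N, V) = V*(-1/12) + (N*V + N*V) = -V/12 + 2*N*V)
r(y, Y) = 140 (r(y, Y) = -35*(-4) = 140)
r(s(0, -15), -1998) - 1*788047 = 140 - 1*788047 = 140 - 788047 = -787907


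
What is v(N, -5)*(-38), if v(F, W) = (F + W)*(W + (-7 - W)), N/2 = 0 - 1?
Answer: -1862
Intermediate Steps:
N = -2 (N = 2*(0 - 1) = 2*(-1) = -2)
v(F, W) = -7*F - 7*W (v(F, W) = (F + W)*(-7) = -7*F - 7*W)
v(N, -5)*(-38) = (-7*(-2) - 7*(-5))*(-38) = (14 + 35)*(-38) = 49*(-38) = -1862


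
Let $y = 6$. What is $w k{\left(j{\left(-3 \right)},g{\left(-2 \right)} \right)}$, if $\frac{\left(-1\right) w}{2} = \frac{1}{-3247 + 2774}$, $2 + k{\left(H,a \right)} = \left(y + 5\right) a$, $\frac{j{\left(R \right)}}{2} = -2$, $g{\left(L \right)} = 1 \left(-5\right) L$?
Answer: $\frac{216}{473} \approx 0.45666$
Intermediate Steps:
$g{\left(L \right)} = - 5 L$
$j{\left(R \right)} = -4$ ($j{\left(R \right)} = 2 \left(-2\right) = -4$)
$k{\left(H,a \right)} = -2 + 11 a$ ($k{\left(H,a \right)} = -2 + \left(6 + 5\right) a = -2 + 11 a$)
$w = \frac{2}{473}$ ($w = - \frac{2}{-3247 + 2774} = - \frac{2}{-473} = \left(-2\right) \left(- \frac{1}{473}\right) = \frac{2}{473} \approx 0.0042283$)
$w k{\left(j{\left(-3 \right)},g{\left(-2 \right)} \right)} = \frac{2 \left(-2 + 11 \left(\left(-5\right) \left(-2\right)\right)\right)}{473} = \frac{2 \left(-2 + 11 \cdot 10\right)}{473} = \frac{2 \left(-2 + 110\right)}{473} = \frac{2}{473} \cdot 108 = \frac{216}{473}$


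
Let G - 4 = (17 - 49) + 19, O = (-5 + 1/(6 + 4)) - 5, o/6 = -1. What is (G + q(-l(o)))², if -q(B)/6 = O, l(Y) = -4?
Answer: 63504/25 ≈ 2540.2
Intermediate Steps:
o = -6 (o = 6*(-1) = -6)
O = -99/10 (O = (-5 + 1/10) - 5 = (-5 + ⅒) - 5 = -49/10 - 5 = -99/10 ≈ -9.9000)
q(B) = 297/5 (q(B) = -6*(-99/10) = 297/5)
G = -9 (G = 4 + ((17 - 49) + 19) = 4 + (-32 + 19) = 4 - 13 = -9)
(G + q(-l(o)))² = (-9 + 297/5)² = (252/5)² = 63504/25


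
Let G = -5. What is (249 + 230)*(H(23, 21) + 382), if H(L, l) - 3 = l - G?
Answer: 196869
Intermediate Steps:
H(L, l) = 8 + l (H(L, l) = 3 + (l - 1*(-5)) = 3 + (l + 5) = 3 + (5 + l) = 8 + l)
(249 + 230)*(H(23, 21) + 382) = (249 + 230)*((8 + 21) + 382) = 479*(29 + 382) = 479*411 = 196869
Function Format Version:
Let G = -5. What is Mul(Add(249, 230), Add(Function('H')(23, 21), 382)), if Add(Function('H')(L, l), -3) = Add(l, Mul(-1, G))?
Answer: 196869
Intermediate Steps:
Function('H')(L, l) = Add(8, l) (Function('H')(L, l) = Add(3, Add(l, Mul(-1, -5))) = Add(3, Add(l, 5)) = Add(3, Add(5, l)) = Add(8, l))
Mul(Add(249, 230), Add(Function('H')(23, 21), 382)) = Mul(Add(249, 230), Add(Add(8, 21), 382)) = Mul(479, Add(29, 382)) = Mul(479, 411) = 196869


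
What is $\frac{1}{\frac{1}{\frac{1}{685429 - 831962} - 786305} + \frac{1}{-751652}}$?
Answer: $- \frac{43302532877097516}{112680726541} \approx -3.8429 \cdot 10^{5}$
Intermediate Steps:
$\frac{1}{\frac{1}{\frac{1}{685429 - 831962} - 786305} + \frac{1}{-751652}} = \frac{1}{\frac{1}{\frac{1}{-146533} - 786305} - \frac{1}{751652}} = \frac{1}{\frac{1}{- \frac{1}{146533} - 786305} - \frac{1}{751652}} = \frac{1}{\frac{1}{- \frac{115219630566}{146533}} - \frac{1}{751652}} = \frac{1}{- \frac{146533}{115219630566} - \frac{1}{751652}} = \frac{1}{- \frac{112680726541}{43302532877097516}} = - \frac{43302532877097516}{112680726541}$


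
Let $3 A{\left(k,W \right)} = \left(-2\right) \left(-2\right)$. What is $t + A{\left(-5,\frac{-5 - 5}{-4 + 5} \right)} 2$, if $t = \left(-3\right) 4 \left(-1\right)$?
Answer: $\frac{44}{3} \approx 14.667$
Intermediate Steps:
$A{\left(k,W \right)} = \frac{4}{3}$ ($A{\left(k,W \right)} = \frac{\left(-2\right) \left(-2\right)}{3} = \frac{1}{3} \cdot 4 = \frac{4}{3}$)
$t = 12$ ($t = \left(-12\right) \left(-1\right) = 12$)
$t + A{\left(-5,\frac{-5 - 5}{-4 + 5} \right)} 2 = 12 + \frac{4}{3} \cdot 2 = 12 + \frac{8}{3} = \frac{44}{3}$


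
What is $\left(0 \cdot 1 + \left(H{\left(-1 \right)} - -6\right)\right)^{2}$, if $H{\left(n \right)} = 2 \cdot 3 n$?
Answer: $0$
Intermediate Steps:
$H{\left(n \right)} = 6 n$
$\left(0 \cdot 1 + \left(H{\left(-1 \right)} - -6\right)\right)^{2} = \left(0 \cdot 1 + \left(6 \left(-1\right) - -6\right)\right)^{2} = \left(0 + \left(-6 + 6\right)\right)^{2} = \left(0 + 0\right)^{2} = 0^{2} = 0$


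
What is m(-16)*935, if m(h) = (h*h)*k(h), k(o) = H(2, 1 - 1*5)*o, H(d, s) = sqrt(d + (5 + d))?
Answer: -11489280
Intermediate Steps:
H(d, s) = sqrt(5 + 2*d)
k(o) = 3*o (k(o) = sqrt(5 + 2*2)*o = sqrt(5 + 4)*o = sqrt(9)*o = 3*o)
m(h) = 3*h**3 (m(h) = (h*h)*(3*h) = h**2*(3*h) = 3*h**3)
m(-16)*935 = (3*(-16)**3)*935 = (3*(-4096))*935 = -12288*935 = -11489280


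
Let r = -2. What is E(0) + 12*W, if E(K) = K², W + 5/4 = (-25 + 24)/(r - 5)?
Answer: -93/7 ≈ -13.286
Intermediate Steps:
W = -31/28 (W = -5/4 + (-25 + 24)/(-2 - 5) = -5/4 - 1/(-7) = -5/4 - 1*(-⅐) = -5/4 + ⅐ = -31/28 ≈ -1.1071)
E(0) + 12*W = 0² + 12*(-31/28) = 0 - 93/7 = -93/7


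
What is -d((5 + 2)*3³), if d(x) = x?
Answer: -189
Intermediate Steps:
-d((5 + 2)*3³) = -(5 + 2)*3³ = -7*27 = -1*189 = -189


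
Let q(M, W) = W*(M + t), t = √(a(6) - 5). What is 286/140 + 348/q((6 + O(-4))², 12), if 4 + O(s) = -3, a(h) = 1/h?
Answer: 491/70 - 29*I*√174/35 ≈ 7.0143 - 10.93*I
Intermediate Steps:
O(s) = -7 (O(s) = -4 - 3 = -7)
t = I*√174/6 (t = √(1/6 - 5) = √(⅙ - 5) = √(-29/6) = I*√174/6 ≈ 2.1985*I)
q(M, W) = W*(M + I*√174/6)
286/140 + 348/q((6 + O(-4))², 12) = 286/140 + 348/(((⅙)*12*(6*(6 - 7)² + I*√174))) = 286*(1/140) + 348/(((⅙)*12*(6*(-1)² + I*√174))) = 143/70 + 348/(((⅙)*12*(6*1 + I*√174))) = 143/70 + 348/(((⅙)*12*(6 + I*√174))) = 143/70 + 348/(12 + 2*I*√174)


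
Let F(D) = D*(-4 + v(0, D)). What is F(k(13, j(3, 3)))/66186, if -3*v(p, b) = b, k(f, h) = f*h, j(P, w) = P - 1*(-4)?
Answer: -9373/198558 ≈ -0.047205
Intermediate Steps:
j(P, w) = 4 + P (j(P, w) = P + 4 = 4 + P)
v(p, b) = -b/3
F(D) = D*(-4 - D/3)
F(k(13, j(3, 3)))/66186 = -13*(4 + 3)*(12 + 13*(4 + 3))/3/66186 = -13*7*(12 + 13*7)/3*(1/66186) = -⅓*91*(12 + 91)*(1/66186) = -⅓*91*103*(1/66186) = -9373/3*1/66186 = -9373/198558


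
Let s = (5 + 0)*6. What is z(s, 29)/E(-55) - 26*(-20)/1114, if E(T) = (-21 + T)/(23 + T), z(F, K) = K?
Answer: 134164/10583 ≈ 12.677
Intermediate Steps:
s = 30 (s = 5*6 = 30)
E(T) = (-21 + T)/(23 + T)
z(s, 29)/E(-55) - 26*(-20)/1114 = 29/(((-21 - 55)/(23 - 55))) - 26*(-20)/1114 = 29/((-76/(-32))) + 520*(1/1114) = 29/((-1/32*(-76))) + 260/557 = 29/(19/8) + 260/557 = 29*(8/19) + 260/557 = 232/19 + 260/557 = 134164/10583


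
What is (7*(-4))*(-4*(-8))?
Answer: -896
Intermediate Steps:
(7*(-4))*(-4*(-8)) = -28*32 = -896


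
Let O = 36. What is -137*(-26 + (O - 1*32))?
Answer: 3014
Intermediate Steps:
-137*(-26 + (O - 1*32)) = -137*(-26 + (36 - 1*32)) = -137*(-26 + (36 - 32)) = -137*(-26 + 4) = -137*(-22) = 3014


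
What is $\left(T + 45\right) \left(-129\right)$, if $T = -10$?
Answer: $-4515$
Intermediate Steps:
$\left(T + 45\right) \left(-129\right) = \left(-10 + 45\right) \left(-129\right) = 35 \left(-129\right) = -4515$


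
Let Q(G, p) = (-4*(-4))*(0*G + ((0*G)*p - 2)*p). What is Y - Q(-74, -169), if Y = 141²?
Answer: 14473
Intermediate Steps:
Y = 19881
Q(G, p) = -32*p (Q(G, p) = 16*(0 + (0*p - 2)*p) = 16*(0 + (0 - 2)*p) = 16*(0 - 2*p) = 16*(-2*p) = -32*p)
Y - Q(-74, -169) = 19881 - (-32)*(-169) = 19881 - 1*5408 = 19881 - 5408 = 14473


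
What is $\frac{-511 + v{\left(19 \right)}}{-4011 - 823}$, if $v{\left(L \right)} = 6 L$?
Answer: $\frac{397}{4834} \approx 0.082127$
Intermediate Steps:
$\frac{-511 + v{\left(19 \right)}}{-4011 - 823} = \frac{-511 + 6 \cdot 19}{-4011 - 823} = \frac{-511 + 114}{-4834} = \left(-397\right) \left(- \frac{1}{4834}\right) = \frac{397}{4834}$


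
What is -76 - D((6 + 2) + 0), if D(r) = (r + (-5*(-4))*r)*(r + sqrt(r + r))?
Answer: -2092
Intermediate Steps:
D(r) = 21*r*(r + sqrt(2)*sqrt(r)) (D(r) = (r + 20*r)*(r + sqrt(2*r)) = (21*r)*(r + sqrt(2)*sqrt(r)) = 21*r*(r + sqrt(2)*sqrt(r)))
-76 - D((6 + 2) + 0) = -76 - (21*((6 + 2) + 0)**2 + 21*sqrt(2)*((6 + 2) + 0)**(3/2)) = -76 - (21*(8 + 0)**2 + 21*sqrt(2)*(8 + 0)**(3/2)) = -76 - (21*8**2 + 21*sqrt(2)*8**(3/2)) = -76 - (21*64 + 21*sqrt(2)*(16*sqrt(2))) = -76 - (1344 + 672) = -76 - 1*2016 = -76 - 2016 = -2092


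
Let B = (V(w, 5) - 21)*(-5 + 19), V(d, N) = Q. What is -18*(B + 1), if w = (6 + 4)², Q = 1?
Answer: 5022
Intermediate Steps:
w = 100 (w = 10² = 100)
V(d, N) = 1
B = -280 (B = (1 - 21)*(-5 + 19) = -20*14 = -280)
-18*(B + 1) = -18*(-280 + 1) = -18*(-279) = 5022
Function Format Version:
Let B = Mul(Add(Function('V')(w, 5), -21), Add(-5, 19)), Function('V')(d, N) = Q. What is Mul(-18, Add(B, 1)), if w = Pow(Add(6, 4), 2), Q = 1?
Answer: 5022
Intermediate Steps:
w = 100 (w = Pow(10, 2) = 100)
Function('V')(d, N) = 1
B = -280 (B = Mul(Add(1, -21), Add(-5, 19)) = Mul(-20, 14) = -280)
Mul(-18, Add(B, 1)) = Mul(-18, Add(-280, 1)) = Mul(-18, -279) = 5022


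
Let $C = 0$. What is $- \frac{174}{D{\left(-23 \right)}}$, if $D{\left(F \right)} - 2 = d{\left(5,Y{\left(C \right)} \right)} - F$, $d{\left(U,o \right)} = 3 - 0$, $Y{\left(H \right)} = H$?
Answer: $- \frac{87}{14} \approx -6.2143$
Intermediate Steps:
$d{\left(U,o \right)} = 3$ ($d{\left(U,o \right)} = 3 + 0 = 3$)
$D{\left(F \right)} = 5 - F$ ($D{\left(F \right)} = 2 - \left(-3 + F\right) = 5 - F$)
$- \frac{174}{D{\left(-23 \right)}} = - \frac{174}{5 - -23} = - \frac{174}{5 + 23} = - \frac{174}{28} = \left(-174\right) \frac{1}{28} = - \frac{87}{14}$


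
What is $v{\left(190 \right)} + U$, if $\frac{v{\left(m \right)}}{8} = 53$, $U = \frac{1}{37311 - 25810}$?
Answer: $\frac{4876425}{11501} \approx 424.0$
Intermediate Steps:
$U = \frac{1}{11501} \approx 8.6949 \cdot 10^{-5}$
$v{\left(m \right)} = 424$ ($v{\left(m \right)} = 8 \cdot 53 = 424$)
$v{\left(190 \right)} + U = 424 + \frac{1}{11501} = \frac{4876425}{11501}$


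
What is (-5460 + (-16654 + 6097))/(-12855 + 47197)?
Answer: -16017/34342 ≈ -0.46640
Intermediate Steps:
(-5460 + (-16654 + 6097))/(-12855 + 47197) = (-5460 - 10557)/34342 = -16017*1/34342 = -16017/34342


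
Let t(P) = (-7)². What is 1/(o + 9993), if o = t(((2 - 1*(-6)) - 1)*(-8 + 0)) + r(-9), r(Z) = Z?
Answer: 1/10033 ≈ 9.9671e-5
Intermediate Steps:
t(P) = 49
o = 40 (o = 49 - 9 = 40)
1/(o + 9993) = 1/(40 + 9993) = 1/10033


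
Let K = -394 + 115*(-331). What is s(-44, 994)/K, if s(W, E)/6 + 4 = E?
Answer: -5940/38459 ≈ -0.15445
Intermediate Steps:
s(W, E) = -24 + 6*E
K = -38459 (K = -394 - 38065 = -38459)
s(-44, 994)/K = (-24 + 6*994)/(-38459) = (-24 + 5964)*(-1/38459) = 5940*(-1/38459) = -5940/38459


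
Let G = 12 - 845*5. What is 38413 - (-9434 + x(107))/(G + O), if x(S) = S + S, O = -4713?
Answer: 171432609/4463 ≈ 38412.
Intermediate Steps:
x(S) = 2*S
G = -4213 (G = 12 - 65*65 = 12 - 4225 = -4213)
38413 - (-9434 + x(107))/(G + O) = 38413 - (-9434 + 2*107)/(-4213 - 4713) = 38413 - (-9434 + 214)/(-8926) = 38413 - (-9220)*(-1)/8926 = 38413 - 1*4610/4463 = 38413 - 4610/4463 = 171432609/4463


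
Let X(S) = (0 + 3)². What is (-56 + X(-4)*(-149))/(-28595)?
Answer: 1397/28595 ≈ 0.048855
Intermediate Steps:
X(S) = 9 (X(S) = 3² = 9)
(-56 + X(-4)*(-149))/(-28595) = (-56 + 9*(-149))/(-28595) = (-56 - 1341)*(-1/28595) = -1397*(-1/28595) = 1397/28595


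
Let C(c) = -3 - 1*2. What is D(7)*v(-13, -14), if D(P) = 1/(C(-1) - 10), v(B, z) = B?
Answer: 13/15 ≈ 0.86667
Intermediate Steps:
C(c) = -5 (C(c) = -3 - 2 = -5)
D(P) = -1/15 (D(P) = 1/(-5 - 10) = 1/(-15) = -1/15)
D(7)*v(-13, -14) = -1/15*(-13) = 13/15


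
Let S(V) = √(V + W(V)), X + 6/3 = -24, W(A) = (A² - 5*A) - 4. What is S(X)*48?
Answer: 96*√194 ≈ 1337.1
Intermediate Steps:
W(A) = -4 + A² - 5*A
X = -26 (X = -2 - 24 = -26)
S(V) = √(-4 + V² - 4*V) (S(V) = √(V + (-4 + V² - 5*V)) = √(-4 + V² - 4*V))
S(X)*48 = √(-4 + (-26)² - 4*(-26))*48 = √(-4 + 676 + 104)*48 = √776*48 = (2*√194)*48 = 96*√194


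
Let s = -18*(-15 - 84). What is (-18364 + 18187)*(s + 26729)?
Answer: -5046447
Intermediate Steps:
s = 1782 (s = -18*(-99) = 1782)
(-18364 + 18187)*(s + 26729) = (-18364 + 18187)*(1782 + 26729) = -177*28511 = -5046447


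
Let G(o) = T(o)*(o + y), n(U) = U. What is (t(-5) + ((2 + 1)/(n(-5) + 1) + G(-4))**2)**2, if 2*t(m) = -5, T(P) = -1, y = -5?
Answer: 1100401/256 ≈ 4298.4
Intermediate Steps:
t(m) = -5/2 (t(m) = (1/2)*(-5) = -5/2)
G(o) = 5 - o (G(o) = -(o - 5) = -(-5 + o) = 5 - o)
(t(-5) + ((2 + 1)/(n(-5) + 1) + G(-4))**2)**2 = (-5/2 + ((2 + 1)/(-5 + 1) + (5 - 1*(-4)))**2)**2 = (-5/2 + (3/(-4) + (5 + 4))**2)**2 = (-5/2 + (3*(-1/4) + 9)**2)**2 = (-5/2 + (-3/4 + 9)**2)**2 = (-5/2 + (33/4)**2)**2 = (-5/2 + 1089/16)**2 = (1049/16)**2 = 1100401/256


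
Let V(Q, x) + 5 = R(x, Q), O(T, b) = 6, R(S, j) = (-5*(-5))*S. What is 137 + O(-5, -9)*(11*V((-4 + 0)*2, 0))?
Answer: -193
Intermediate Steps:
R(S, j) = 25*S
V(Q, x) = -5 + 25*x
137 + O(-5, -9)*(11*V((-4 + 0)*2, 0)) = 137 + 6*(11*(-5 + 25*0)) = 137 + 6*(11*(-5 + 0)) = 137 + 6*(11*(-5)) = 137 + 6*(-55) = 137 - 330 = -193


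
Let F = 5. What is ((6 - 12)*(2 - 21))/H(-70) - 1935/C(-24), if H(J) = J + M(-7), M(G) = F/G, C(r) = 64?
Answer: -336299/10560 ≈ -31.846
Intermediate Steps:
M(G) = 5/G
H(J) = -5/7 + J (H(J) = J + 5/(-7) = J + 5*(-⅐) = J - 5/7 = -5/7 + J)
((6 - 12)*(2 - 21))/H(-70) - 1935/C(-24) = ((6 - 12)*(2 - 21))/(-5/7 - 70) - 1935/64 = (-6*(-19))/(-495/7) - 1935*1/64 = 114*(-7/495) - 1935/64 = -266/165 - 1935/64 = -336299/10560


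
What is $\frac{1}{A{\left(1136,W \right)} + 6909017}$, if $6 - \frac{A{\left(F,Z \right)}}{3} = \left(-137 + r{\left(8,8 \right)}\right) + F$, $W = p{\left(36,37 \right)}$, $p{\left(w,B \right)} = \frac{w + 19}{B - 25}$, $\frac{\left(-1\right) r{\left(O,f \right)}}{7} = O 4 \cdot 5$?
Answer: $\frac{1}{6909398} \approx 1.4473 \cdot 10^{-7}$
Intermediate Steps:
$r{\left(O,f \right)} = - 140 O$ ($r{\left(O,f \right)} = - 7 O 4 \cdot 5 = - 7 \cdot 4 O 5 = - 7 \cdot 20 O = - 140 O$)
$p{\left(w,B \right)} = \frac{19 + w}{-25 + B}$
$W = \frac{55}{12}$ ($W = \frac{19 + 36}{-25 + 37} = \frac{1}{12} \cdot 55 = \frac{55}{12} \approx 4.5833$)
$A{\left(F,Z \right)} = 3789 - 3 F$ ($A{\left(F,Z \right)} = 18 - 3 \left(\left(-137 - 1120\right) + F\right) = 18 - 3 \left(-1257 + F\right) = 18 - \left(-3771 + 3 F\right) = 3789 - 3 F$)
$\frac{1}{A{\left(1136,W \right)} + 6909017} = \frac{1}{\left(3789 - 3408\right) + 6909017} = \frac{1}{381 + 6909017} = \frac{1}{6909398}$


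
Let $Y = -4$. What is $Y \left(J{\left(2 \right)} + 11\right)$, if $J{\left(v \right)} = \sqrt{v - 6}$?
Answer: $-44 - 8 i \approx -44.0 - 8.0 i$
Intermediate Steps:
$J{\left(v \right)} = \sqrt{-6 + v}$
$Y \left(J{\left(2 \right)} + 11\right) = - 4 \left(\sqrt{-6 + 2} + 11\right) = - 4 \left(\sqrt{-4} + 11\right) = - 4 \left(2 i + 11\right) = - 4 \left(11 + 2 i\right) = -44 - 8 i$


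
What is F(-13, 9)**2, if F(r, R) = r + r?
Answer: 676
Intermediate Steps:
F(r, R) = 2*r
F(-13, 9)**2 = (2*(-13))**2 = (-26)**2 = 676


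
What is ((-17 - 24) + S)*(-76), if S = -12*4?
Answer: 6764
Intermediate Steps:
S = -48
((-17 - 24) + S)*(-76) = ((-17 - 24) - 48)*(-76) = (-41 - 48)*(-76) = -89*(-76) = 6764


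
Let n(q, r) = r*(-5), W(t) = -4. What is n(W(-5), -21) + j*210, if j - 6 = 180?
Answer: 39165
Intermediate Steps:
j = 186 (j = 6 + 180 = 186)
n(q, r) = -5*r
n(W(-5), -21) + j*210 = -5*(-21) + 186*210 = 105 + 39060 = 39165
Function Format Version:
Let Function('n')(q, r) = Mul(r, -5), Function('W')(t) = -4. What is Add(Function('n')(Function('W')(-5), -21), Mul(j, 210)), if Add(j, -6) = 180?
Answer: 39165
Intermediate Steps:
j = 186 (j = Add(6, 180) = 186)
Function('n')(q, r) = Mul(-5, r)
Add(Function('n')(Function('W')(-5), -21), Mul(j, 210)) = Add(Mul(-5, -21), Mul(186, 210)) = Add(105, 39060) = 39165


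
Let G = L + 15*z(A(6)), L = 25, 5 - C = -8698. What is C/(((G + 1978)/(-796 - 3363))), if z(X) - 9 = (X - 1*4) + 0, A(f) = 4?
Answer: -36195777/2138 ≈ -16930.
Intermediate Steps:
C = 8703 (C = 5 - 1*(-8698) = 5 + 8698 = 8703)
z(X) = 5 + X (z(X) = 9 + ((X - 1*4) + 0) = 9 + ((X - 4) + 0) = 9 + ((-4 + X) + 0) = 9 + (-4 + X) = 5 + X)
G = 160 (G = 25 + 15*(5 + 4) = 25 + 15*9 = 25 + 135 = 160)
C/(((G + 1978)/(-796 - 3363))) = 8703/(((160 + 1978)/(-796 - 3363))) = 8703/((2138/(-4159))) = 8703/((2138*(-1/4159))) = 8703/(-2138/4159) = 8703*(-4159/2138) = -36195777/2138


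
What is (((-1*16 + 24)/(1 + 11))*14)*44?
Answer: 1232/3 ≈ 410.67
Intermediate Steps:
(((-1*16 + 24)/(1 + 11))*14)*44 = (((-16 + 24)/12)*14)*44 = ((8*(1/12))*14)*44 = ((⅔)*14)*44 = (28/3)*44 = 1232/3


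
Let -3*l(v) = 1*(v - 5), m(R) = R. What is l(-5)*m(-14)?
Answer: -140/3 ≈ -46.667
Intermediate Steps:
l(v) = 5/3 - v/3 (l(v) = -(v - 5)/3 = -(-5 + v)/3 = 5/3 - v/3)
l(-5)*m(-14) = (5/3 - ⅓*(-5))*(-14) = (5/3 + 5/3)*(-14) = (10/3)*(-14) = -140/3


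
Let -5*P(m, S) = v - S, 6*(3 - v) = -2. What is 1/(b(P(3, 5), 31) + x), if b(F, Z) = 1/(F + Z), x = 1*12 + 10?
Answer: 94/2071 ≈ 0.045389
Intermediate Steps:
v = 10/3 (v = 3 - ⅙*(-2) = 3 + ⅓ = 10/3 ≈ 3.3333)
x = 22 (x = 12 + 10 = 22)
P(m, S) = -⅔ + S/5 (P(m, S) = -(10/3 - S)/5 = -⅔ + S/5)
1/(b(P(3, 5), 31) + x) = 1/(1/((-⅔ + (⅕)*5) + 31) + 22) = 1/(1/((-⅔ + 1) + 31) + 22) = 1/(1/(⅓ + 31) + 22) = 1/(1/(94/3) + 22) = 1/(3/94 + 22) = 1/(2071/94) = 94/2071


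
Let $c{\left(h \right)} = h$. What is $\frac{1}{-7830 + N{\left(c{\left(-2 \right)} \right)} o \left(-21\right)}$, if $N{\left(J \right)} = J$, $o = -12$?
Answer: $- \frac{1}{8334} \approx -0.00011999$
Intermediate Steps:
$\frac{1}{-7830 + N{\left(c{\left(-2 \right)} \right)} o \left(-21\right)} = \frac{1}{-7830 + \left(-2\right) \left(-12\right) \left(-21\right)} = \frac{1}{-7830 + 24 \left(-21\right)} = \frac{1}{-7830 - 504} = \frac{1}{-8334} = - \frac{1}{8334}$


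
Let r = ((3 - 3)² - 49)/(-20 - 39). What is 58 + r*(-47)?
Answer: 1119/59 ≈ 18.966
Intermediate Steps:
r = 49/59 (r = (0² - 49)/(-59) = (0 - 49)*(-1/59) = -49*(-1/59) = 49/59 ≈ 0.83051)
58 + r*(-47) = 58 + (49/59)*(-47) = 58 - 2303/59 = 1119/59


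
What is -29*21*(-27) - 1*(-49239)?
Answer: 65682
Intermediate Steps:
-29*21*(-27) - 1*(-49239) = -609*(-27) + 49239 = 16443 + 49239 = 65682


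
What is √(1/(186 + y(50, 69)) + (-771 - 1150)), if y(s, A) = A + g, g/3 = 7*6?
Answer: 10*I*√2788539/381 ≈ 43.829*I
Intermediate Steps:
g = 126 (g = 3*(7*6) = 3*42 = 126)
y(s, A) = 126 + A (y(s, A) = A + 126 = 126 + A)
√(1/(186 + y(50, 69)) + (-771 - 1150)) = √(1/(186 + (126 + 69)) + (-771 - 1150)) = √(1/(186 + 195) - 1921) = √(1/381 - 1921) = √(-731900/381) = 10*I*√2788539/381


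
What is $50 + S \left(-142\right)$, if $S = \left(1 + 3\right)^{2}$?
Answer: $-2222$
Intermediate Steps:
$S = 16$ ($S = 4^{2} = 16$)
$50 + S \left(-142\right) = 50 + 16 \left(-142\right) = 50 - 2272 = -2222$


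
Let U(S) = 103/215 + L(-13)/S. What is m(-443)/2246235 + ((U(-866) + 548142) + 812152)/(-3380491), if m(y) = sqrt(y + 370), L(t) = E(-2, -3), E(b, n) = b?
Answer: -126636614744/314706809645 + I*sqrt(73)/2246235 ≈ -0.4024 + 3.8037e-6*I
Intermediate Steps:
L(t) = -2
U(S) = 103/215 - 2/S
m(y) = sqrt(370 + y)
m(-443)/2246235 + ((U(-866) + 548142) + 812152)/(-3380491) = sqrt(370 - 443)/2246235 + (((103/215 - 2/(-866)) + 548142) + 812152)/(-3380491) = sqrt(-73)*(1/2246235) + (((103/215 - 2*(-1/866)) + 548142) + 812152)*(-1/3380491) = (I*sqrt(73))*(1/2246235) + (((103/215 + 1/433) + 548142) + 812152)*(-1/3380491) = I*sqrt(73)/2246235 + ((44814/93095 + 548142) + 812152)*(-1/3380491) = I*sqrt(73)/2246235 + (51029324304/93095 + 812152)*(-1/3380491) = I*sqrt(73)/2246235 + (126636614744/93095)*(-1/3380491) = I*sqrt(73)/2246235 - 126636614744/314706809645 = -126636614744/314706809645 + I*sqrt(73)/2246235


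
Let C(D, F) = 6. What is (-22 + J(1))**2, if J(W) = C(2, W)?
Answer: 256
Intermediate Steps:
J(W) = 6
(-22 + J(1))**2 = (-22 + 6)**2 = (-16)**2 = 256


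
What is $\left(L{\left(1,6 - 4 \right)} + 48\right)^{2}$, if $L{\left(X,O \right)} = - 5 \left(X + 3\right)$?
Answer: $784$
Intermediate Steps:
$L{\left(X,O \right)} = -15 - 5 X$ ($L{\left(X,O \right)} = - 5 \left(3 + X\right) = -15 - 5 X$)
$\left(L{\left(1,6 - 4 \right)} + 48\right)^{2} = \left(\left(-15 - 5\right) + 48\right)^{2} = \left(-20 + 48\right)^{2} = 28^{2} = 784$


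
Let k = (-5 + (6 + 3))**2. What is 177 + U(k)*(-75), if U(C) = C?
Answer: -1023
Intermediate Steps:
k = 16 (k = (-5 + 9)**2 = 4**2 = 16)
177 + U(k)*(-75) = 177 + 16*(-75) = 177 - 1200 = -1023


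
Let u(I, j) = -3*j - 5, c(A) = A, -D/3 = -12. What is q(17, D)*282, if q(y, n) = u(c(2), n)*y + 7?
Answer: -539748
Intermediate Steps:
D = 36 (D = -3*(-12) = 36)
u(I, j) = -5 - 3*j
q(y, n) = 7 + y*(-5 - 3*n) (q(y, n) = (-5 - 3*n)*y + 7 = y*(-5 - 3*n) + 7 = 7 + y*(-5 - 3*n))
q(17, D)*282 = (7 - 1*17*(5 + 3*36))*282 = (7 - 1*17*(5 + 108))*282 = (7 - 1*17*113)*282 = (7 - 1921)*282 = -1914*282 = -539748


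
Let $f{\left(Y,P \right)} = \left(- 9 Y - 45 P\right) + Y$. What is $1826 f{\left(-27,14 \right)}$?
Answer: $-755964$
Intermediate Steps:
$f{\left(Y,P \right)} = - 45 P - 8 Y$ ($f{\left(Y,P \right)} = \left(- 45 P - 9 Y\right) + Y = - 45 P - 8 Y$)
$1826 f{\left(-27,14 \right)} = 1826 \left(\left(-45\right) 14 - -216\right) = 1826 \left(-630 + 216\right) = 1826 \left(-414\right) = -755964$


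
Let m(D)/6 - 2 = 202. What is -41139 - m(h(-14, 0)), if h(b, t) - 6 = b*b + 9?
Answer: -42363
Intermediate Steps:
h(b, t) = 15 + b² (h(b, t) = 6 + (b*b + 9) = 6 + (b² + 9) = 6 + (9 + b²) = 15 + b²)
m(D) = 1224 (m(D) = 12 + 6*202 = 12 + 1212 = 1224)
-41139 - m(h(-14, 0)) = -41139 - 1*1224 = -41139 - 1224 = -42363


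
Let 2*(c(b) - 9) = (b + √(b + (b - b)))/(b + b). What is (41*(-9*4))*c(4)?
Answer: -27675/2 ≈ -13838.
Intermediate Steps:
c(b) = 9 + (b + √b)/(4*b) (c(b) = 9 + ((b + √(b + (b - b)))/(b + b))/2 = 9 + ((b + √(b + 0))/((2*b)))/2 = 9 + ((b + √b)*(1/(2*b)))/2 = 9 + ((b + √b)/(2*b))/2 = 9 + (b + √b)/(4*b))
(41*(-9*4))*c(4) = (41*(-9*4))*(37/4 + 1/(4*√4)) = (41*(-36))*(37/4 + (¼)*(½)) = -1476*(37/4 + ⅛) = -1476*75/8 = -27675/2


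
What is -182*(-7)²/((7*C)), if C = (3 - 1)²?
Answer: -637/2 ≈ -318.50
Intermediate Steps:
C = 4 (C = 2² = 4)
-182*(-7)²/((7*C)) = -182*(-7)²/((7*4)) = -182*49/28 = -182*49*(1/28) = -182*7/4 = -1*637/2 = -637/2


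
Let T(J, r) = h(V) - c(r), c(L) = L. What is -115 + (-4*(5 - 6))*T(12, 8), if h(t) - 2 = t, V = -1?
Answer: -143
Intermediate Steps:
h(t) = 2 + t
T(J, r) = 1 - r (T(J, r) = (2 - 1) - r = 1 - r)
-115 + (-4*(5 - 6))*T(12, 8) = -115 + (-4*(5 - 6))*(1 - 1*8) = -115 + (-4*(-1))*(1 - 8) = -115 + 4*(-7) = -115 - 28 = -143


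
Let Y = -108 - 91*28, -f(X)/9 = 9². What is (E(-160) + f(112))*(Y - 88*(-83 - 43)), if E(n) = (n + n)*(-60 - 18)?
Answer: 204315792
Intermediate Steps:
f(X) = -729 (f(X) = -9*9² = -9*81 = -729)
Y = -2656 (Y = -108 - 2548 = -2656)
E(n) = -156*n (E(n) = (2*n)*(-78) = -156*n)
(E(-160) + f(112))*(Y - 88*(-83 - 43)) = (-156*(-160) - 729)*(-2656 - 88*(-83 - 43)) = (24960 - 729)*(-2656 - 88*(-126)) = 24231*(-2656 + 11088) = 24231*8432 = 204315792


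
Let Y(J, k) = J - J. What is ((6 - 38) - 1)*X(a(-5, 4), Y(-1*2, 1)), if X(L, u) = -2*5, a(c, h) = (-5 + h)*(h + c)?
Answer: 330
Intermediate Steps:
Y(J, k) = 0
a(c, h) = (-5 + h)*(c + h)
X(L, u) = -10
((6 - 38) - 1)*X(a(-5, 4), Y(-1*2, 1)) = ((6 - 38) - 1)*(-10) = (-32 - 1)*(-10) = -33*(-10) = 330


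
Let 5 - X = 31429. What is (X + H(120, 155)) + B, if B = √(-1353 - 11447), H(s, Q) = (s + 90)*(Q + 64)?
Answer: 14566 + 80*I*√2 ≈ 14566.0 + 113.14*I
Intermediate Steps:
X = -31424 (X = 5 - 1*31429 = 5 - 31429 = -31424)
H(s, Q) = (64 + Q)*(90 + s) (H(s, Q) = (90 + s)*(64 + Q) = (64 + Q)*(90 + s))
B = 80*I*√2 (B = √(-12800) = 80*I*√2 ≈ 113.14*I)
(X + H(120, 155)) + B = (-31424 + (5760 + 64*120 + 90*155 + 155*120)) + 80*I*√2 = (-31424 + (5760 + 7680 + 13950 + 18600)) + 80*I*√2 = (-31424 + 45990) + 80*I*√2 = 14566 + 80*I*√2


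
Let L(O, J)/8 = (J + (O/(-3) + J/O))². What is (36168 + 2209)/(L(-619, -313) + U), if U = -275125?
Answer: -132341127273/637837940077 ≈ -0.20748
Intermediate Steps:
L(O, J) = 8*(J - O/3 + J/O)² (L(O, J) = 8*(J + (O/(-3) + J/O))² = 8*(J + (O*(-⅓) + J/O))² = 8*(J + (-O/3 + J/O))² = 8*(J - O/3 + J/O)²)
(36168 + 2209)/(L(-619, -313) + U) = (36168 + 2209)/((8/9)*(-1*(-619)² + 3*(-313) + 3*(-313)*(-619))²/(-619)² - 275125) = 38377/((8/9)*(1/383161)*(-1*383161 - 939 + 581241)² - 275125) = 38377/((8/9)*(1/383161)*(-383161 - 939 + 581241)² - 275125) = 38377/((8/9)*(1/383161)*197141² - 275125) = 38377/((8/9)*(1/383161)*38864573881 - 275125) = 38377/(310916591048/3448449 - 275125) = 38377/(-637837940077/3448449) = 38377*(-3448449/637837940077) = -132341127273/637837940077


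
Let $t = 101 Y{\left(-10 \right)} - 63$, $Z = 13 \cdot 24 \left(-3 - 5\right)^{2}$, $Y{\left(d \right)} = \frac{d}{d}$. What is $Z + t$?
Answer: $20006$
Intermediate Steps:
$Y{\left(d \right)} = 1$
$Z = 19968$ ($Z = 312 \left(-8\right)^{2} = 312 \cdot 64 = 19968$)
$t = 38$ ($t = 101 \cdot 1 - 63 = 101 - 63 = 38$)
$Z + t = 19968 + 38 = 20006$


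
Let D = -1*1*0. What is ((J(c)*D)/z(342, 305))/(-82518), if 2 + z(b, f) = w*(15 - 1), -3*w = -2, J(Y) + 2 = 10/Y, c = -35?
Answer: 0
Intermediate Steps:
J(Y) = -2 + 10/Y
w = ⅔ (w = -⅓*(-2) = ⅔ ≈ 0.66667)
z(b, f) = 22/3 (z(b, f) = -2 + 2*(15 - 1)/3 = -2 + (⅔)*14 = -2 + 28/3 = 22/3)
D = 0 (D = -1*0 = 0)
((J(c)*D)/z(342, 305))/(-82518) = (((-2 + 10/(-35))*0)/(22/3))/(-82518) = (((-2 + 10*(-1/35))*0)*(3/22))*(-1/82518) = (((-2 - 2/7)*0)*(3/22))*(-1/82518) = (-16/7*0*(3/22))*(-1/82518) = (0*(3/22))*(-1/82518) = 0*(-1/82518) = 0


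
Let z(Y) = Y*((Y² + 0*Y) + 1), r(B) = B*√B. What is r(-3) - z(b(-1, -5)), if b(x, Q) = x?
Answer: 2 - 3*I*√3 ≈ 2.0 - 5.1962*I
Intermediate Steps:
r(B) = B^(3/2)
z(Y) = Y*(1 + Y²) (z(Y) = Y*((Y² + 0) + 1) = Y*(Y² + 1) = Y*(1 + Y²))
r(-3) - z(b(-1, -5)) = (-3)^(3/2) - (-1 + (-1)³) = -3*I*√3 - (-1 - 1) = -3*I*√3 - 1*(-2) = -3*I*√3 + 2 = 2 - 3*I*√3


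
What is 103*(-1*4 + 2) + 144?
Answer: -62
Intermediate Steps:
103*(-1*4 + 2) + 144 = 103*(-4 + 2) + 144 = 103*(-2) + 144 = -206 + 144 = -62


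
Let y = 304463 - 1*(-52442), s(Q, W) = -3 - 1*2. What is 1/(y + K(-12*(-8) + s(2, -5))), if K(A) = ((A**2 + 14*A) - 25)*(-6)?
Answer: 1/299725 ≈ 3.3364e-6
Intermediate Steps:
s(Q, W) = -5 (s(Q, W) = -3 - 2 = -5)
y = 356905 (y = 304463 + 52442 = 356905)
K(A) = 150 - 84*A - 6*A**2 (K(A) = (-25 + A**2 + 14*A)*(-6) = 150 - 84*A - 6*A**2)
1/(y + K(-12*(-8) + s(2, -5))) = 1/(356905 + (150 - 84*(-12*(-8) - 5) - 6*(-12*(-8) - 5)**2)) = 1/(356905 + (150 - 84*(96 - 5) - 6*(96 - 5)**2)) = 1/(356905 + (150 - 84*91 - 6*91**2)) = 1/(356905 + (150 - 7644 - 6*8281)) = 1/(356905 + (150 - 7644 - 49686)) = 1/(356905 - 57180) = 1/299725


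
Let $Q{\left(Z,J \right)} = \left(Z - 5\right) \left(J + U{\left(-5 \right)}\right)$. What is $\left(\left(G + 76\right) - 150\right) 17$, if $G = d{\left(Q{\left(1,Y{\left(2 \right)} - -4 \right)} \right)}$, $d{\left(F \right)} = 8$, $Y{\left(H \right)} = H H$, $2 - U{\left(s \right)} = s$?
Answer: $-1122$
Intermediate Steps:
$U{\left(s \right)} = 2 - s$
$Y{\left(H \right)} = H^{2}$
$Q{\left(Z,J \right)} = \left(-5 + Z\right) \left(7 + J\right)$ ($Q{\left(Z,J \right)} = \left(Z - 5\right) \left(J + \left(2 - -5\right)\right) = \left(-5 + Z\right) \left(J + \left(2 + 5\right)\right) = \left(-5 + Z\right) \left(J + 7\right) = \left(-5 + Z\right) \left(7 + J\right)$)
$G = 8$
$\left(\left(G + 76\right) - 150\right) 17 = \left(\left(8 + 76\right) - 150\right) 17 = \left(84 - 150\right) 17 = \left(-66\right) 17 = -1122$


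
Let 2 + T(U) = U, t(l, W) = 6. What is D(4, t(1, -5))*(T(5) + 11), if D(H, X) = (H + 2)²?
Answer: 504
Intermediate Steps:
D(H, X) = (2 + H)²
T(U) = -2 + U
D(4, t(1, -5))*(T(5) + 11) = (2 + 4)²*((-2 + 5) + 11) = 6²*(3 + 11) = 36*14 = 504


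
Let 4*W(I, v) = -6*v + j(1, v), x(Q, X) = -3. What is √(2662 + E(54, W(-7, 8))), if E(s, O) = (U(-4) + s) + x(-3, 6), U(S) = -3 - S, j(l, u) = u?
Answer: √2714 ≈ 52.096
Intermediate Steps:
W(I, v) = -5*v/4 (W(I, v) = (-6*v + v)/4 = (-5*v)/4 = -5*v/4)
E(s, O) = -2 + s (E(s, O) = ((-3 - 1*(-4)) + s) - 3 = ((-3 + 4) + s) - 3 = (1 + s) - 3 = -2 + s)
√(2662 + E(54, W(-7, 8))) = √(2662 + (-2 + 54)) = √(2662 + 52) = √2714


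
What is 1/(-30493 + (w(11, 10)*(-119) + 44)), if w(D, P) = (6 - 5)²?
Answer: -1/30568 ≈ -3.2714e-5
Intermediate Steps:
w(D, P) = 1 (w(D, P) = 1² = 1)
1/(-30493 + (w(11, 10)*(-119) + 44)) = 1/(-30493 + (1*(-119) + 44)) = 1/(-30493 + (-119 + 44)) = 1/(-30493 - 75) = 1/(-30568) = -1/30568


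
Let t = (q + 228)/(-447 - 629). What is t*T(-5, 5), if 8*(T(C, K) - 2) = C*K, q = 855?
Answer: 9747/8608 ≈ 1.1323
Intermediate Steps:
T(C, K) = 2 + C*K/8 (T(C, K) = 2 + (C*K)/8 = 2 + C*K/8)
t = -1083/1076 (t = (855 + 228)/(-447 - 629) = 1083/(-1076) = 1083*(-1/1076) = -1083/1076 ≈ -1.0065)
t*T(-5, 5) = -1083*(2 + (⅛)*(-5)*5)/1076 = -1083*(2 - 25/8)/1076 = -1083/1076*(-9/8) = 9747/8608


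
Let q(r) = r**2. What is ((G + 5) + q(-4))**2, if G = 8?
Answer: 841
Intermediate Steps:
((G + 5) + q(-4))**2 = ((8 + 5) + (-4)**2)**2 = (13 + 16)**2 = 29**2 = 841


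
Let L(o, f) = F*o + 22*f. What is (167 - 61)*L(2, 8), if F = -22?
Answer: 13992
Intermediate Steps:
L(o, f) = -22*o + 22*f
(167 - 61)*L(2, 8) = (167 - 61)*(-22*2 + 22*8) = 106*(-44 + 176) = 106*132 = 13992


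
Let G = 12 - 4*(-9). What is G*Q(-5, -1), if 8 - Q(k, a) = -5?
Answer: 624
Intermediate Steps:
Q(k, a) = 13 (Q(k, a) = 8 - 1*(-5) = 8 + 5 = 13)
G = 48 (G = 12 + 36 = 48)
G*Q(-5, -1) = 48*13 = 624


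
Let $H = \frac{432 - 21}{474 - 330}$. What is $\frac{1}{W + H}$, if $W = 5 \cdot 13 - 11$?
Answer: $\frac{48}{2729} \approx 0.017589$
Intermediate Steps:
$W = 54$ ($W = 65 - 11 = 54$)
$H = \frac{137}{48}$ ($H = \frac{411}{144} = 411 \cdot \frac{1}{144} = \frac{137}{48} \approx 2.8542$)
$\frac{1}{W + H} = \frac{1}{54 + \frac{137}{48}} = \frac{1}{\frac{2729}{48}} = \frac{48}{2729}$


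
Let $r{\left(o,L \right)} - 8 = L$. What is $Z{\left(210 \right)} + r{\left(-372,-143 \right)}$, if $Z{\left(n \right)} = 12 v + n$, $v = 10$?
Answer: $195$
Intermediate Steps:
$Z{\left(n \right)} = 120 + n$ ($Z{\left(n \right)} = 12 \cdot 10 + n = 120 + n$)
$r{\left(o,L \right)} = 8 + L$
$Z{\left(210 \right)} + r{\left(-372,-143 \right)} = \left(120 + 210\right) + \left(8 - 143\right) = 330 - 135 = 195$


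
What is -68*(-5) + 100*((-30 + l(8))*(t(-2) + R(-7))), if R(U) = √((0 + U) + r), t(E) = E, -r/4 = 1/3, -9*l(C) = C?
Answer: 58660/9 - 139000*I*√3/27 ≈ 6517.8 - 8916.9*I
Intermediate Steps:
l(C) = -C/9
r = -4/3 ≈ -1.3333
R(U) = √(-4/3 + U) (R(U) = √((0 + U) - 4/3) = √(U - 4/3) = √(-4/3 + U))
-68*(-5) + 100*((-30 + l(8))*(t(-2) + R(-7))) = -68*(-5) + 100*((-30 - ⅑*8)*(-2 + √(-12 + 9*(-7))/3)) = 340 + 100*((-30 - 8/9)*(-2 + √(-12 - 63)/3)) = 340 + 100*(-278*(-2 + √(-75)/3)/9) = 340 + 100*(-278*(-2 + (5*I*√3)/3)/9) = 340 + 100*(-278*(-2 + 5*I*√3/3)/9) = 340 + 100*(556/9 - 1390*I*√3/27) = 340 + (55600/9 - 139000*I*√3/27) = 58660/9 - 139000*I*√3/27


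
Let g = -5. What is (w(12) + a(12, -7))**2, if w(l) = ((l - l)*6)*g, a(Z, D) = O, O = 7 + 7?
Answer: 196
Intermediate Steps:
O = 14
a(Z, D) = 14
w(l) = 0 (w(l) = ((l - l)*6)*(-5) = (0*6)*(-5) = 0*(-5) = 0)
(w(12) + a(12, -7))**2 = (0 + 14)**2 = 14**2 = 196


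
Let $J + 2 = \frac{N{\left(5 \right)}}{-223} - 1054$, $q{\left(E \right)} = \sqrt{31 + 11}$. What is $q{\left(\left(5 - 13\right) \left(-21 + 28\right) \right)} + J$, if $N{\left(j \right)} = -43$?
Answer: $- \frac{235445}{223} + \sqrt{42} \approx -1049.3$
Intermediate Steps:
$q{\left(E \right)} = \sqrt{42}$
$J = - \frac{235445}{223}$ ($J = -2 - \left(1054 + \frac{43}{-223}\right) = -2 - \frac{234999}{223} = - \frac{235445}{223} \approx -1055.8$)
$q{\left(\left(5 - 13\right) \left(-21 + 28\right) \right)} + J = \sqrt{42} - \frac{235445}{223} = - \frac{235445}{223} + \sqrt{42}$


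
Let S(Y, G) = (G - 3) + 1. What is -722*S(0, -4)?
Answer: 4332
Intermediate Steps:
S(Y, G) = -2 + G (S(Y, G) = (-3 + G) + 1 = -2 + G)
-722*S(0, -4) = -722*(-2 - 4) = -722*(-6) = 4332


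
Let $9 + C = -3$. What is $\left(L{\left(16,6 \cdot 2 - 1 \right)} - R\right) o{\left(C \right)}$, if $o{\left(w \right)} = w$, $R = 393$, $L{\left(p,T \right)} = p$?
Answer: $4524$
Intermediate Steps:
$C = -12$ ($C = -9 - 3 = -12$)
$\left(L{\left(16,6 \cdot 2 - 1 \right)} - R\right) o{\left(C \right)} = \left(16 - 393\right) \left(-12\right) = \left(-377\right) \left(-12\right) = 4524$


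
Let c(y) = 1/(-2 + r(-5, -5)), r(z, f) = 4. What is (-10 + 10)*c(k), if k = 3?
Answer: 0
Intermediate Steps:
c(y) = ½ (c(y) = 1/(-2 + 4) = 1/2 = ½)
(-10 + 10)*c(k) = (-10 + 10)*(½) = 0*(½) = 0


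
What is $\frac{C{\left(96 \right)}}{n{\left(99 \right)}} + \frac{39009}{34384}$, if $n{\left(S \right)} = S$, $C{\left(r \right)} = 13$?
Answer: $\frac{4308883}{3404016} \approx 1.2658$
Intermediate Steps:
$\frac{C{\left(96 \right)}}{n{\left(99 \right)}} + \frac{39009}{34384} = \frac{13}{99} + \frac{39009}{34384} = \frac{4308883}{3404016}$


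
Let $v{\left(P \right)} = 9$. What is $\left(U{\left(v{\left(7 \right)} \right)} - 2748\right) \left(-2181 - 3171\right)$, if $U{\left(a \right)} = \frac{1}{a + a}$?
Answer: $\frac{44120996}{3} \approx 1.4707 \cdot 10^{7}$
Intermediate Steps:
$U{\left(a \right)} = \frac{1}{2 a}$
$\left(U{\left(v{\left(7 \right)} \right)} - 2748\right) \left(-2181 - 3171\right) = \left(\frac{1}{2 \cdot 9} - 2748\right) \left(-2181 - 3171\right) = \left(\frac{1}{2} \cdot \frac{1}{9} - 2748\right) \left(-5352\right) = \left(\frac{1}{18} - 2748\right) \left(-5352\right) = \left(- \frac{49463}{18}\right) \left(-5352\right) = \frac{44120996}{3}$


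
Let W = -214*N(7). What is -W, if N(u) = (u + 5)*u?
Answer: 17976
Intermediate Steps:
N(u) = u*(5 + u) (N(u) = (5 + u)*u = u*(5 + u))
W = -17976 (W = -1498*(5 + 7) = -1498*12 = -214*84 = -17976)
-W = -1*(-17976) = 17976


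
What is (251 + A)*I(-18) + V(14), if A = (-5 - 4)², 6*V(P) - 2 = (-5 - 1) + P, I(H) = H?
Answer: -17923/3 ≈ -5974.3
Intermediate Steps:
V(P) = -⅔ + P/6 (V(P) = ⅓ + ((-5 - 1) + P)/6 = ⅓ + (-6 + P)/6 = ⅓ + (-1 + P/6) = -⅔ + P/6)
A = 81 (A = (-9)² = 81)
(251 + A)*I(-18) + V(14) = (251 + 81)*(-18) + (-⅔ + (⅙)*14) = 332*(-18) + (-⅔ + 7/3) = -5976 + 5/3 = -17923/3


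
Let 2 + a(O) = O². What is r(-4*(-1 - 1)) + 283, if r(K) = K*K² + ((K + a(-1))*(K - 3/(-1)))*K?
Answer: 1411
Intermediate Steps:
a(O) = -2 + O²
r(K) = K³ + K*(-1 + K)*(3 + K) (r(K) = K*K² + ((K + (-2 + (-1)²))*(K - 3/(-1)))*K = K³ + ((K + (-2 + 1))*(K - 3*(-1)))*K = K³ + ((K - 1)*(K + 3))*K = K³ + ((-1 + K)*(3 + K))*K = K³ + K*(-1 + K)*(3 + K))
r(-4*(-1 - 1)) + 283 = (-4*(-1 - 1))*(-3 + 2*(-4*(-1 - 1)) + 2*(-4*(-1 - 1))²) + 283 = (-4*(-2))*(-3 + 2*(-4*(-2)) + 2*(-4*(-2))²) + 283 = 8*(-3 + 2*8 + 2*8²) + 283 = 8*(-3 + 16 + 2*64) + 283 = 8*(-3 + 16 + 128) + 283 = 8*141 + 283 = 1128 + 283 = 1411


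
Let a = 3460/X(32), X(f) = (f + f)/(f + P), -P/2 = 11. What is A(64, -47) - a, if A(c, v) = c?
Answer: -3813/8 ≈ -476.63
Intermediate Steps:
P = -22 (P = -2*11 = -22)
X(f) = 2*f/(-22 + f) (X(f) = (f + f)/(f - 22) = (2*f)/(-22 + f) = 2*f/(-22 + f))
a = 4325/8 (a = 3460/((2*32/(-22 + 32))) = 3460/((2*32/10)) = 3460/((2*32*(1/10))) = 3460/(32/5) = 3460*(5/32) = 4325/8 ≈ 540.63)
A(64, -47) - a = 64 - 1*4325/8 = 64 - 4325/8 = -3813/8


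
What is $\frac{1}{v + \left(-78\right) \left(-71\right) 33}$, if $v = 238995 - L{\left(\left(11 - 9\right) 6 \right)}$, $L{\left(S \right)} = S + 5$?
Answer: $\frac{1}{421732} \approx 2.3712 \cdot 10^{-6}$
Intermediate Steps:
$L{\left(S \right)} = 5 + S$
$v = 238978$ ($v = 238995 - \left(5 + \left(11 - 9\right) 6\right) = 238995 - \left(5 + 2 \cdot 6\right) = 238995 - \left(5 + 12\right) = 238995 - 17 = 238978$)
$\frac{1}{v + \left(-78\right) \left(-71\right) 33} = \frac{1}{238978 + \left(-78\right) \left(-71\right) 33} = \frac{1}{238978 + 5538 \cdot 33} = \frac{1}{238978 + 182754} = \frac{1}{421732}$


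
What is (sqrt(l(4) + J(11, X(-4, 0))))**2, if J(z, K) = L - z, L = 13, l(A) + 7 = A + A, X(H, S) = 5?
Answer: 3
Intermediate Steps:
l(A) = -7 + 2*A (l(A) = -7 + (A + A) = -7 + 2*A)
J(z, K) = 13 - z
(sqrt(l(4) + J(11, X(-4, 0))))**2 = (sqrt((-7 + 2*4) + (13 - 1*11)))**2 = (sqrt((-7 + 8) + (13 - 11)))**2 = (sqrt(1 + 2))**2 = (sqrt(3))**2 = 3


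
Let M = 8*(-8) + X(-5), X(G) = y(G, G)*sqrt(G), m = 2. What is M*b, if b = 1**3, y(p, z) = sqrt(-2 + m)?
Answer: -64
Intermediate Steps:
y(p, z) = 0 (y(p, z) = sqrt(-2 + 2) = sqrt(0) = 0)
X(G) = 0 (X(G) = 0*sqrt(G) = 0)
b = 1
M = -64 (M = 8*(-8) + 0 = -64 + 0 = -64)
M*b = -64*1 = -64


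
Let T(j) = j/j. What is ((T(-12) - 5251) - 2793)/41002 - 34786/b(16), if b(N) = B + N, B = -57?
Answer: 1425965809/1681082 ≈ 848.24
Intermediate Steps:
T(j) = 1
b(N) = -57 + N
((T(-12) - 5251) - 2793)/41002 - 34786/b(16) = ((1 - 5251) - 2793)/41002 - 34786/(-57 + 16) = (-5250 - 2793)*(1/41002) - 34786/(-41) = -8043*1/41002 - 34786*(-1/41) = -8043/41002 + 34786/41 = 1425965809/1681082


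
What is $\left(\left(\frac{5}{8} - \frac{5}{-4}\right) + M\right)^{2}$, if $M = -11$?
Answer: $\frac{5329}{64} \approx 83.266$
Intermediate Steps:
$\left(\left(\frac{5}{8} - \frac{5}{-4}\right) + M\right)^{2} = \left(\left(\frac{5}{8} - \frac{5}{-4}\right) - 11\right)^{2} = \left(\left(5 \cdot \frac{1}{8} - - \frac{5}{4}\right) - 11\right)^{2} = \left(\left(\frac{5}{8} + \frac{5}{4}\right) - 11\right)^{2} = \left(\frac{15}{8} - 11\right)^{2} = \left(- \frac{73}{8}\right)^{2} = \frac{5329}{64}$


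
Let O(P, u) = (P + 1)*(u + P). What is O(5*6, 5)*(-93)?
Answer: -100905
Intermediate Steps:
O(P, u) = (1 + P)*(P + u)
O(5*6, 5)*(-93) = (5*6 + 5 + (5*6)² + (5*6)*5)*(-93) = (30 + 5 + 30² + 30*5)*(-93) = (30 + 5 + 900 + 150)*(-93) = 1085*(-93) = -100905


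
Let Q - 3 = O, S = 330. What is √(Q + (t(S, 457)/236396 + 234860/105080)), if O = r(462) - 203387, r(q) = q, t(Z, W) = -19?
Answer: I*√19564319760284465684679/310506146 ≈ 450.47*I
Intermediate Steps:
O = -202925 (O = 462 - 203387 = -202925)
Q = -202922 (Q = 3 - 202925 = -202922)
√(Q + (t(S, 457)/236396 + 234860/105080)) = √(-202922 + (-19/236396 + 234860/105080)) = √(-202922 + (-19*1/236396 + 234860*(1/105080))) = √(-202922 + (-19/236396 + 11743/5254)) = √(-202922 + 1387949201/621012292) = √(-126015668368023/621012292) = I*√19564319760284465684679/310506146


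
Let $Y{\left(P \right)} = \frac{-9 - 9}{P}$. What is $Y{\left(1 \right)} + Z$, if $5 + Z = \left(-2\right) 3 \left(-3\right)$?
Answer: $-5$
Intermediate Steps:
$Z = 13$ ($Z = -5 + \left(-2\right) 3 \left(-3\right) = -5 - -18 = -5 + 18 = 13$)
$Y{\left(P \right)} = - \frac{18}{P}$
$Y{\left(1 \right)} + Z = - \frac{18}{1} + 13 = \left(-18\right) 1 + 13 = -18 + 13 = -5$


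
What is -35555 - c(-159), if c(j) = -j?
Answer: -35714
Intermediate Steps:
-35555 - c(-159) = -35555 - (-1)*(-159) = -35555 - 1*159 = -35555 - 159 = -35714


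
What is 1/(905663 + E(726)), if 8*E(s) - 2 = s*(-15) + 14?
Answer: 4/3617215 ≈ 1.1058e-6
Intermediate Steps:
E(s) = 2 - 15*s/8 (E(s) = 1/4 + (s*(-15) + 14)/8 = 1/4 + (-15*s + 14)/8 = 1/4 + (14 - 15*s)/8 = 1/4 + (7/4 - 15*s/8) = 2 - 15*s/8)
1/(905663 + E(726)) = 1/(905663 + (2 - 15/8*726)) = 1/(905663 + (2 - 5445/4)) = 1/(905663 - 5437/4) = 1/(3617215/4) = 4/3617215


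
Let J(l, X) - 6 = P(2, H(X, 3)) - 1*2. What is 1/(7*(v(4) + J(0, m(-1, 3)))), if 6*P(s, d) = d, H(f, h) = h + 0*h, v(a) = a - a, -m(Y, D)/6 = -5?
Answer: 2/63 ≈ 0.031746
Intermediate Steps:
m(Y, D) = 30 (m(Y, D) = -6*(-5) = 30)
v(a) = 0
H(f, h) = h (H(f, h) = h + 0 = h)
P(s, d) = d/6
J(l, X) = 9/2 (J(l, X) = 6 + ((⅙)*3 - 1*2) = 6 + (½ - 2) = 6 - 3/2 = 9/2)
1/(7*(v(4) + J(0, m(-1, 3)))) = 1/(7*(0 + 9/2)) = 1/(7*(9/2)) = 1/(63/2) = 2/63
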